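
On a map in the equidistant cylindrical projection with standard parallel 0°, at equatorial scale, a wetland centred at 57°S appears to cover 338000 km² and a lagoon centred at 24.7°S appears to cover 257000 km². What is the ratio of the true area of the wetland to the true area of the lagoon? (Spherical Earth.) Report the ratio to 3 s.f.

0.788

On the plate carrée, areal scale = h·k = 1 × sec φ, so true area = apparent × cos φ.
True area of wetland: 338000 × cos(57°) = 338000 × 0.5446 = 184100 km².
True area of lagoon: 257000 × cos(24.7°) = 257000 × 0.9085 = 233500 km².
Ratio = 184100 / 233500 ≈ 0.788.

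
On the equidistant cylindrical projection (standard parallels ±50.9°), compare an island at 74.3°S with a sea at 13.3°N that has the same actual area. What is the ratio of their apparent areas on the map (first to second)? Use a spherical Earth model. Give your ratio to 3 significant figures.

In the equirectangular projection with standard parallel φ₀ = 50.9° (x = Rλ cos φ₀, y = Rφ), meridians are true-scale (h = 1) and the parallel scale is k = cos φ₀ / cos φ.
Areal scale at 74.3°: h·k = 1.000 × 2.331 = 2.331.
Areal scale at 13.3°: h·k = 1.000 × 0.6481 = 0.6481.
Ratio = 2.331/0.6481 ≈ 3.60.

3.60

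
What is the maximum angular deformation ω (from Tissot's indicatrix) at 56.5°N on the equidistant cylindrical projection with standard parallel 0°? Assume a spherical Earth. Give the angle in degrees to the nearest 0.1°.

Plate carrée maps x = Rλ, y = Rφ. The meridian scale is h = 1 and the parallel scale is k = 1/cos φ = sec φ.
At 56.5°: h = 1.000, k = 1.812; principal scales a = 1.812, b = 1.000.
sin(ω/2) = (a − b)/(a + b) = 0.8118/2.812 = 0.2887, so ω = 2 arcsin(0.2887) ≈ 33.6°.

33.6°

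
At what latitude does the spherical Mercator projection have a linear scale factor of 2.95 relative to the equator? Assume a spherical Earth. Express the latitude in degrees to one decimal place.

Mercator scale is k = sec φ = 1/cos φ.
1/cos φ = 2.95  ⇒  cos φ = 0.3390  ⇒  φ = arccos(0.3390) ≈ 70.2°.

70.2°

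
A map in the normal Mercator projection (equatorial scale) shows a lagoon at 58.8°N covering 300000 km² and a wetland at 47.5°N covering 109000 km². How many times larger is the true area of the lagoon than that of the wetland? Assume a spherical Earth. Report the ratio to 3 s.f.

1.62

Mercator's areal exaggeration is sec²φ; hence true area = (apparent area) · cos²φ.
True area of lagoon: 300000 × cos²(58.8°) = 300000 × 0.2684 = 80510 km².
True area of wetland: 109000 × cos²(47.5°) = 109000 × 0.4564 = 49750 km².
Ratio = 80510 / 49750 ≈ 1.62.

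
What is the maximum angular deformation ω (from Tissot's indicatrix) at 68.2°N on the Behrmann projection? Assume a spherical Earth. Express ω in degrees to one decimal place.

87.2°

Behrmann is a cylindrical equal-area projection with standard parallels at ±30°. Cylindrical equal-area (φ₀ = 30°): h = cos φ / cos 30° along meridians, k = cos 30° / cos φ along parallels; h·k = 1.
At 68.2°: h = 0.4288, k = 2.332; principal scales a = 2.332, b = 0.4288.
sin(ω/2) = (a − b)/(a + b) = 1.903/2.761 = 0.6894, so ω = 2 arcsin(0.6894) ≈ 87.2°.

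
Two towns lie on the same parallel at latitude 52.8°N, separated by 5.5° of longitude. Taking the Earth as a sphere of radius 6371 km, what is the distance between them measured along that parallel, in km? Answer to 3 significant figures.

Arc length along a parallel = R cos φ · Δλ (with Δλ in radians).
= 6371 × cos 52.8° × (5.5° × π/180) = 6371 × 0.6046 × 0.09599 ≈ 370 km.

370 km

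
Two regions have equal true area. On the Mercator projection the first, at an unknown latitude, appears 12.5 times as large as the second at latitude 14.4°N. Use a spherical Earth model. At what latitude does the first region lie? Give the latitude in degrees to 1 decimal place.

On Mercator, (apparent₁)/(apparent₂) = sec²φ₁ / sec²φ₂ when true areas are equal.
cos²φ₂ / cos²φ₁ = 12.5  ⇒  cos φ₁ = cos 14.4° / √12.5 = 0.9686/3.536 = 0.2740.
φ₁ = arccos(0.2740) ≈ 74.1°.

74.1°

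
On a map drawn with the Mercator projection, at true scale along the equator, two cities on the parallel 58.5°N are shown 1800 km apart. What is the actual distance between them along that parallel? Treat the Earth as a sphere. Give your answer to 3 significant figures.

940 km

For Mercator, h = k = sec φ (a conformal cylindrical projection has a single point scale, 1/cos φ).
Along the parallel at 58.5°, map distances are exaggerated by k = sec 58.5° = 1.914.
True distance = 1800 / 1.914 = 1800 × cos 58.5° ≈ 940 km.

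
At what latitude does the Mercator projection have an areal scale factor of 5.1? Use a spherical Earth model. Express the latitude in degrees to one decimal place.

63.7°

Mercator areal scale is sec²φ.
sec²φ = 5.1  ⇒  cos²φ = 0.1961  ⇒  cos φ = 0.4428.
φ = arccos(0.4428) ≈ 63.7°.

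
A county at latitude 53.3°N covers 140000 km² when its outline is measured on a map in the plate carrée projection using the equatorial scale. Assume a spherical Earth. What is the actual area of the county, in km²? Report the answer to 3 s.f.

In the plate carrée (x = Rλ, y = Rφ), meridians are true-scale (h = 1) and parallels are stretched by k = sec φ.
Areal scale = h·k = 1 × sec φ; at 53.3°, h = 1.000, k = 1.673, so h·k = 1.673.
True area = apparent / (areal scale) = 140000 / 1.673 ≈ 83700 km².

83700 km²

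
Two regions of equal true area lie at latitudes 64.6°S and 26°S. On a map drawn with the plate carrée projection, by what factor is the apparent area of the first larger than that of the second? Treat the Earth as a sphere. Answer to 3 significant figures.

For the equirectangular projection with φ₀ = 0 (plate carrée), h = 1 along meridians and k = sec φ along parallels.
Areal scale at 64.6°: h·k = 1.000 × 2.331 = 2.331.
Areal scale at 26°: h·k = 1.000 × 1.113 = 1.113.
Ratio = 2.331/1.113 ≈ 2.10.

2.10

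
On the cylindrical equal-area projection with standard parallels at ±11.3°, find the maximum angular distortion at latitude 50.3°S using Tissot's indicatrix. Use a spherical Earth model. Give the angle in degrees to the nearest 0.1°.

47.7°

For cylindrical equal-area with standard parallel φ₀, h = cos φ / cos φ₀ and k = cos φ₀ / cos φ, so h·k = 1.
At 50.3°: h = 0.6514, k = 1.535; principal scales a = 1.535, b = 0.6514.
sin(ω/2) = (a − b)/(a + b) = 0.8838/2.187 = 0.4042, so ω = 2 arcsin(0.4042) ≈ 47.7°.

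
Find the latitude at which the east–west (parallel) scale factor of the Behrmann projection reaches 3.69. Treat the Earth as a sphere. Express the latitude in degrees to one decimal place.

76.4°

The Behrmann projection is cylindrical equal-area with φ₀ = 30°. A cylindrical equal-area projection with standard parallel φ₀ has meridian scale h = cos φ / cos φ₀ and parallel scale k = cos φ₀ / cos φ (so areas are preserved, h·k = 1).
k = cos φ₀ / cos φ = 3.69  ⇒  cos φ = cos 30° / 3.69 = 0.2347.
φ = arccos(0.2347) ≈ 76.4°.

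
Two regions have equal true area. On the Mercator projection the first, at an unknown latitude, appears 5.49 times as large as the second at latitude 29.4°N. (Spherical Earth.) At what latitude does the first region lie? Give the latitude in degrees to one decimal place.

Mercator areal scale is sec²φ, so apparent-area ratio = sec²φ₁ / sec²φ₂ = cos²φ₂ / cos²φ₁.
cos²φ₂ / cos²φ₁ = 5.49  ⇒  cos φ₁ = cos 29.4° / √5.49 = 0.8712/2.343 = 0.3718.
φ₁ = arccos(0.3718) ≈ 68.2°.

68.2°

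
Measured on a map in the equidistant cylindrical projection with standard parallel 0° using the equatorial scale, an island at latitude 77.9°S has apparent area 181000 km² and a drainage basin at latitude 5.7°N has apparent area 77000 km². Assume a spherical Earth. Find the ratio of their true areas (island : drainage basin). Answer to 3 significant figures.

0.495

Plate carrée has h = 1 and k = sec φ, giving areal scale sec φ; true area = (apparent area) · cos φ.
True area of island: 181000 × cos(77.9°) = 181000 × 0.2096 = 37940 km².
True area of drainage basin: 77000 × cos(5.7°) = 77000 × 0.9951 = 76620 km².
Ratio = 37940 / 76620 ≈ 0.495.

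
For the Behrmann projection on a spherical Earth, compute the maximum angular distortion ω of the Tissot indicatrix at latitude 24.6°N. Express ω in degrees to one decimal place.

The Behrmann projection is cylindrical equal-area with φ₀ = 30°. Cylindrical equal-area (φ₀ = 30°): h = cos φ / cos 30° along meridians, k = cos 30° / cos φ along parallels; h·k = 1.
At 24.6°: h = 1.050, k = 0.9525; principal scales a = 1.050, b = 0.9525.
sin(ω/2) = (a − b)/(a + b) = 0.09742/2.002 = 0.04865, so ω = 2 arcsin(0.04865) ≈ 5.6°.

5.6°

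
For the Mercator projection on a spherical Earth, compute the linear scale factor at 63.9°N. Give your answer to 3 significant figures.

2.27

Mercator is conformal, so the point scale is isotropic: h = k = sec φ = 1/cos φ.
k = 1/cos 63.9° = 1/0.4399 = 2.273.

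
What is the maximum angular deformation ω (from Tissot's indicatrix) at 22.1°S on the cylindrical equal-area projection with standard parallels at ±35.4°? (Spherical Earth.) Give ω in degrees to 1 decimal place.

A cylindrical equal-area projection with standard parallel φ₀ has meridian scale h = cos φ / cos φ₀ and parallel scale k = cos φ₀ / cos φ (so areas are preserved, h·k = 1).
At 22.1°: h = 1.137, k = 0.8798; principal scales a = 1.137, b = 0.8798.
sin(ω/2) = (a − b)/(a + b) = 0.2569/2.016 = 0.1274, so ω = 2 arcsin(0.1274) ≈ 14.6°.

14.6°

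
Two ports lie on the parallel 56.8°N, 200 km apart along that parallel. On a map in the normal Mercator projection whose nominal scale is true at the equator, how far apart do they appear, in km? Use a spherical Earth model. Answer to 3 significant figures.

365 km

Mercator is conformal, so the point scale is isotropic: h = k = sec φ = 1/cos φ.
Along the parallel, k = sec 56.8° = 1/0.5476 = 1.826.
Map distance = 200 × 1.826 ≈ 365 km.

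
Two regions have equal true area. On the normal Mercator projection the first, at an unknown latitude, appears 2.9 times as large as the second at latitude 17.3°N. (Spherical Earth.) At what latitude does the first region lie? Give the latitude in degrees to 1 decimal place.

55.9°

On Mercator, (apparent₁)/(apparent₂) = sec²φ₁ / sec²φ₂ when true areas are equal.
cos²φ₂ / cos²φ₁ = 2.9  ⇒  cos φ₁ = cos 17.3° / √2.9 = 0.9548/1.703 = 0.5607.
φ₁ = arccos(0.5607) ≈ 55.9°.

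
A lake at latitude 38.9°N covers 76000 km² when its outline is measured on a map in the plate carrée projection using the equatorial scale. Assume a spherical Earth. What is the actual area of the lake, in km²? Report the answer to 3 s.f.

59100 km²

For the equirectangular projection with φ₀ = 0 (plate carrée), h = 1 along meridians and k = sec φ along parallels.
Areal scale = h·k = 1 × sec φ; at 38.9°, h = 1.000, k = 1.285, so h·k = 1.285.
True area = apparent / (areal scale) = 76000 / 1.285 ≈ 59100 km².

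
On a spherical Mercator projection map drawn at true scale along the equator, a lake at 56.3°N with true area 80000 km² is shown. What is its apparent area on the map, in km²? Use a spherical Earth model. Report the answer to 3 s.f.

260000 km²

For Mercator, h = k = sec φ (a conformal cylindrical projection has a single point scale, 1/cos φ).
Areal scale = k² = sec²φ = 1/cos²(56.3°) = 1/0.5548² = 3.248.
Apparent area = 80000 × 3.248 ≈ 260000 km².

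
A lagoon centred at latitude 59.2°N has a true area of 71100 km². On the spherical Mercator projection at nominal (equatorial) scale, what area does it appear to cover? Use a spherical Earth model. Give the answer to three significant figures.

271000 km²

The Mercator projection is conformal; its linear scale factor is the same in every direction and equals sec φ = 1/cos φ.
Areal scale = k² = sec²φ = 1/cos²(59.2°) = 1/0.5120² = 3.814.
Apparent area = 71100 × 3.814 ≈ 271000 km².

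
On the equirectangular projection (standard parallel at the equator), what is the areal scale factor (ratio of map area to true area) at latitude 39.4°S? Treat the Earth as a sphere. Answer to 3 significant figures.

In the plate carrée (x = Rλ, y = Rφ), meridians are true-scale (h = 1) and parallels are stretched by k = sec φ.
Areal scale = h·k = 1 × sec φ; at 39.4°, h = 1.000, k = 1.294, so h·k = 1.294.

1.29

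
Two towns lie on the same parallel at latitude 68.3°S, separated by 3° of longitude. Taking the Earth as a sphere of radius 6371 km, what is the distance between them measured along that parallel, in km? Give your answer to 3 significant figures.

123 km

Arc length along a parallel = R cos φ · Δλ (with Δλ in radians).
= 6371 × cos 68.3° × (3° × π/180) = 6371 × 0.3697 × 0.05236 ≈ 123 km.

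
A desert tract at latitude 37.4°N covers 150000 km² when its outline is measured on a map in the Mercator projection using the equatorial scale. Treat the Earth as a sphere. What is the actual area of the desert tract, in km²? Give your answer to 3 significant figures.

94700 km²

Mercator is conformal, so the point scale is isotropic: h = k = sec φ = 1/cos φ.
Areal scale = k² = sec²φ = 1/cos²(37.4°) = 1/0.7944² = 1.585.
True area = apparent / (areal scale) = 150000 / 1.585 ≈ 94700 km².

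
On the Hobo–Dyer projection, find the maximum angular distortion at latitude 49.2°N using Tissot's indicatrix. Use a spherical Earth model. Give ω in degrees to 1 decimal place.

The Hobo–Dyer projection is cylindrical equal-area with φ₀ = 37.5°. Cylindrical equal-area (φ₀ = 37.5°): h = cos φ / cos 37.5° along meridians, k = cos 37.5° / cos φ along parallels; h·k = 1.
At 49.2°: h = 0.8236, k = 1.214; principal scales a = 1.214, b = 0.8236.
sin(ω/2) = (a − b)/(a + b) = 0.3905/2.038 = 0.1916, so ω = 2 arcsin(0.1916) ≈ 22.1°.

22.1°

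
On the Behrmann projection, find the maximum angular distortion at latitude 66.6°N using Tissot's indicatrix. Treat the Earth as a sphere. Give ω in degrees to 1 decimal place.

The Behrmann projection is cylindrical equal-area with φ₀ = 30°. Cylindrical equal-area (φ₀ = 30°): h = cos φ / cos 30° along meridians, k = cos 30° / cos φ along parallels; h·k = 1.
At 66.6°: h = 0.4586, k = 2.181; principal scales a = 2.181, b = 0.4586.
sin(ω/2) = (a − b)/(a + b) = 1.722/2.639 = 0.6525, so ω = 2 arcsin(0.6525) ≈ 81.5°.

81.5°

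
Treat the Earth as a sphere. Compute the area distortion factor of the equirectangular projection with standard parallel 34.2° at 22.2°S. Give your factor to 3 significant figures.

The equidistant cylindrical projection with φ₀ = 34.2° has h = 1 (meridians true) and k = cos φ₀ / cos φ along parallels.
Areal scale = h·k = 1 × cos φ₀ / cos φ; at 22.2°, h = 1.000, k = 0.8933, so h·k = 0.8933.

0.893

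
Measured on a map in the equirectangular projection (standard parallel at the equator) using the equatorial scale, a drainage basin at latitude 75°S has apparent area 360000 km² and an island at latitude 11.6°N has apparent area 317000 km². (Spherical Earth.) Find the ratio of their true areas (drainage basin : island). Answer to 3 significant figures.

0.300

On the plate carrée, areal scale = h·k = 1 × sec φ, so true area = apparent × cos φ.
True area of drainage basin: 360000 × cos(75°) = 360000 × 0.2588 = 93170 km².
True area of island: 317000 × cos(11.6°) = 317000 × 0.9796 = 310500 km².
Ratio = 93170 / 310500 ≈ 0.300.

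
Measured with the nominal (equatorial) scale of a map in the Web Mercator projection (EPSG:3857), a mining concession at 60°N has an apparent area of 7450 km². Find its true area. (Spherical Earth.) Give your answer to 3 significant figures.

Mercator is conformal, so the point scale is isotropic: h = k = sec φ = 1/cos φ.
Areal scale = k² = sec²φ = 1/cos²(60°) = 1/0.5000² = 4.000.
True area = apparent / (areal scale) = 7450 / 4.000 ≈ 1860 km².

1860 km²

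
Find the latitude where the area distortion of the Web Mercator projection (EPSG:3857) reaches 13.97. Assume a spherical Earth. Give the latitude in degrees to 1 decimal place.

Mercator areal scale is sec²φ.
sec²φ = 13.97  ⇒  cos²φ = 0.07158  ⇒  cos φ = 0.2675.
φ = arccos(0.2675) ≈ 74.5°.

74.5°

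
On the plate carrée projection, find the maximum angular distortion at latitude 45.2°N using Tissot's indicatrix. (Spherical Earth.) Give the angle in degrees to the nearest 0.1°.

20.0°

Plate carrée maps x = Rλ, y = Rφ. The meridian scale is h = 1 and the parallel scale is k = 1/cos φ = sec φ.
At 45.2°: h = 1.000, k = 1.419; principal scales a = 1.419, b = 1.000.
sin(ω/2) = (a − b)/(a + b) = 0.4192/2.419 = 0.1733, so ω = 2 arcsin(0.1733) ≈ 20.0°.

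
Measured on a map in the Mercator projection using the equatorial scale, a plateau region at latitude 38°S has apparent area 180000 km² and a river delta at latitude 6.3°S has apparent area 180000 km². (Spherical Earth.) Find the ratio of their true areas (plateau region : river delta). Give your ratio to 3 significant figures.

Mercator's areal exaggeration is sec²φ; hence true area = (apparent area) · cos²φ.
True area of plateau region: 180000 × cos²(38°) = 180000 × 0.6210 = 111800 km².
True area of river delta: 180000 × cos²(6.3°) = 180000 × 0.9880 = 177800 km².
Ratio = 111800 / 177800 ≈ 0.629.

0.629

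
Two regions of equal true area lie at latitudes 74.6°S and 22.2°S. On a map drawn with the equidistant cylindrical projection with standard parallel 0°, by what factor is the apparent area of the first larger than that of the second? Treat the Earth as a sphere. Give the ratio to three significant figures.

3.49

In the plate carrée (x = Rλ, y = Rφ), meridians are true-scale (h = 1) and parallels are stretched by k = sec φ.
Areal scale at 74.6°: h·k = 1.000 × 3.766 = 3.766.
Areal scale at 22.2°: h·k = 1.000 × 1.080 = 1.080.
Ratio = 3.766/1.080 ≈ 3.49.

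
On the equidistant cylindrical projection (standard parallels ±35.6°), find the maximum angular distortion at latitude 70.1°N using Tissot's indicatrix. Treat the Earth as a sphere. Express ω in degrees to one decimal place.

The equidistant cylindrical projection with φ₀ = 35.6° has h = 1 (meridians true) and k = cos φ₀ / cos φ along parallels.
At 70.1°: h = 1.000, k = 2.389; principal scales a = 2.389, b = 1.000.
sin(ω/2) = (a − b)/(a + b) = 1.389/3.389 = 0.4098, so ω = 2 arcsin(0.4098) ≈ 48.4°.

48.4°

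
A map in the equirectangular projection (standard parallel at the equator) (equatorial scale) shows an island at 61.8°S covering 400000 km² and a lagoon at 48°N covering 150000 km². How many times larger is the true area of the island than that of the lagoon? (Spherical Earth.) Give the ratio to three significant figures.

1.88

Plate carrée has h = 1 and k = sec φ, giving areal scale sec φ; true area = (apparent area) · cos φ.
True area of island: 400000 × cos(61.8°) = 400000 × 0.4726 = 189000 km².
True area of lagoon: 150000 × cos(48°) = 150000 × 0.6691 = 100400 km².
Ratio = 189000 / 100400 ≈ 1.88.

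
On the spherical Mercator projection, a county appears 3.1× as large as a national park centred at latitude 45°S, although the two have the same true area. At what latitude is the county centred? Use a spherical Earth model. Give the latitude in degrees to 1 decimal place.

For equal true areas on Mercator, apparent areas scale as sec²φ, so the ratio is cos²φ₂ / cos²φ₁.
cos²φ₂ / cos²φ₁ = 3.1  ⇒  cos φ₁ = cos 45° / √3.1 = 0.7071/1.761 = 0.4016.
φ₁ = arccos(0.4016) ≈ 66.3°.

66.3°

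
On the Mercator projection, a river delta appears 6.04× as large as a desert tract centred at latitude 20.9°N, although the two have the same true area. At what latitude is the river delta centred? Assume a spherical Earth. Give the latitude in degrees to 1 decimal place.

67.7°

For equal true areas on Mercator, apparent areas scale as sec²φ, so the ratio is cos²φ₂ / cos²φ₁.
cos²φ₂ / cos²φ₁ = 6.04  ⇒  cos φ₁ = cos 20.9° / √6.04 = 0.9342/2.458 = 0.3801.
φ₁ = arccos(0.3801) ≈ 67.7°.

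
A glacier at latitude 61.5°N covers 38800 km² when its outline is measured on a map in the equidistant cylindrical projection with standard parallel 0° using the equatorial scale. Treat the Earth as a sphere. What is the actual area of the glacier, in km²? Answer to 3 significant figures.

18500 km²

In the plate carrée (x = Rλ, y = Rφ), meridians are true-scale (h = 1) and parallels are stretched by k = sec φ.
Areal scale = h·k = 1 × sec φ; at 61.5°, h = 1.000, k = 2.096, so h·k = 2.096.
True area = apparent / (areal scale) = 38800 / 2.096 ≈ 18500 km².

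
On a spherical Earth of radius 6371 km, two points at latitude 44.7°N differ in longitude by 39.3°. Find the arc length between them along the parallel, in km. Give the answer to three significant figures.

3110 km

Arc length along a parallel = R cos φ · Δλ (with Δλ in radians).
= 6371 × cos 44.7° × (39.3° × π/180) = 6371 × 0.7108 × 0.6859 ≈ 3110 km.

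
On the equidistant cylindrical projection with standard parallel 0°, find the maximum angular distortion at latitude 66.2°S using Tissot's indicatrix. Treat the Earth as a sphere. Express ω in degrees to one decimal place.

50.3°

In the plate carrée (x = Rλ, y = Rφ), meridians are true-scale (h = 1) and parallels are stretched by k = sec φ.
At 66.2°: h = 1.000, k = 2.478; principal scales a = 2.478, b = 1.000.
sin(ω/2) = (a − b)/(a + b) = 1.478/3.478 = 0.4250, so ω = 2 arcsin(0.4250) ≈ 50.3°.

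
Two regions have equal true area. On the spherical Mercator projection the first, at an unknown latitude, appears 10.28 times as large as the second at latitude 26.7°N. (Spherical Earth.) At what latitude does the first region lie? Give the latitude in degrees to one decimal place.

73.8°

For equal true areas on Mercator, apparent areas scale as sec²φ, so the ratio is cos²φ₂ / cos²φ₁.
cos²φ₂ / cos²φ₁ = 10.28  ⇒  cos φ₁ = cos 26.7° / √10.28 = 0.8934/3.206 = 0.2786.
φ₁ = arccos(0.2786) ≈ 73.8°.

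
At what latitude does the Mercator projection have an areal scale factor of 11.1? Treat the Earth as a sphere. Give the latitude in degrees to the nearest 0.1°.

72.5°

Mercator areal scale is sec²φ.
sec²φ = 11.1  ⇒  cos²φ = 0.09009  ⇒  cos φ = 0.3002.
φ = arccos(0.3002) ≈ 72.5°.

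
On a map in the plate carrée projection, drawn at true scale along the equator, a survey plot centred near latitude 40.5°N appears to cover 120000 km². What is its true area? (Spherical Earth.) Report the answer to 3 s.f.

In the plate carrée (x = Rλ, y = Rφ), meridians are true-scale (h = 1) and parallels are stretched by k = sec φ.
Areal scale = h·k = 1 × sec φ; at 40.5°, h = 1.000, k = 1.315, so h·k = 1.315.
True area = apparent / (areal scale) = 120000 / 1.315 ≈ 91200 km².

91200 km²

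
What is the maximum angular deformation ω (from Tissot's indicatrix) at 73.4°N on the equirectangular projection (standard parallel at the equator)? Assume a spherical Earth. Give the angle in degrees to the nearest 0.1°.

In the plate carrée (x = Rλ, y = Rφ), meridians are true-scale (h = 1) and parallels are stretched by k = sec φ.
At 73.4°: h = 1.000, k = 3.500; principal scales a = 3.500, b = 1.000.
sin(ω/2) = (a − b)/(a + b) = 2.500/4.500 = 0.5556, so ω = 2 arcsin(0.5556) ≈ 67.5°.

67.5°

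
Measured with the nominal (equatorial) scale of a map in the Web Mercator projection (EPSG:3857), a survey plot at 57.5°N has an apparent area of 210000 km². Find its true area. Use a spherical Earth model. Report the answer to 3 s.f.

Mercator is conformal, so the point scale is isotropic: h = k = sec φ = 1/cos φ.
Areal scale = k² = sec²φ = 1/cos²(57.5°) = 1/0.5373² = 3.464.
True area = apparent / (areal scale) = 210000 / 3.464 ≈ 60600 km².

60600 km²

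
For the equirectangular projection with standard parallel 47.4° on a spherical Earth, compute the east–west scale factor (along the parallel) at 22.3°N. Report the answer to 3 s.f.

0.732

With standard parallel φ₀ = 47.4°, the equirectangular projection gives x = Rλ cos φ₀, y = Rφ, so h = 1 and k = cos 47.4° / cos φ.
k = cos 47.4° / cos 22.3° = 0.6769/0.9252 = 0.7316.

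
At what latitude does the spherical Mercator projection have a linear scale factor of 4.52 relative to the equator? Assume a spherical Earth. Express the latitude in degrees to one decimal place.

77.2°

Mercator scale is k = sec φ = 1/cos φ.
1/cos φ = 4.52  ⇒  cos φ = 0.2212  ⇒  φ = arccos(0.2212) ≈ 77.2°.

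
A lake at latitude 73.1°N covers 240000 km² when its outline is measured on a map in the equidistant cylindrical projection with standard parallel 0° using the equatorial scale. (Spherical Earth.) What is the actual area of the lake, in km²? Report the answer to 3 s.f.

69800 km²

Plate carrée maps x = Rλ, y = Rφ. The meridian scale is h = 1 and the parallel scale is k = 1/cos φ = sec φ.
Areal scale = h·k = 1 × sec φ; at 73.1°, h = 1.000, k = 3.440, so h·k = 3.440.
True area = apparent / (areal scale) = 240000 / 3.440 ≈ 69800 km².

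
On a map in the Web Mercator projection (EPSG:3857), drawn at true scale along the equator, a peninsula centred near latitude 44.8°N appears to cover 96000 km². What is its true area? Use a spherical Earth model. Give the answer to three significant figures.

The Mercator projection is conformal; its linear scale factor is the same in every direction and equals sec φ = 1/cos φ.
Areal scale = k² = sec²φ = 1/cos²(44.8°) = 1/0.7096² = 1.986.
True area = apparent / (areal scale) = 96000 / 1.986 ≈ 48300 km².

48300 km²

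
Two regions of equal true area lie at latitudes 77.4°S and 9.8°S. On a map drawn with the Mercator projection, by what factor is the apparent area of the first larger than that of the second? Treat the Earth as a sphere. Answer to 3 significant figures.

Mercator areal scale is sec²φ.
At 77.4°: sec²(77.4°) = 1/0.2181² = 21.01.
At 9.8°: sec²(9.8°) = 1/0.9854² = 1.030.
Ratio = 21.01/1.030 = cos²(9.8°)/cos²(77.4°) ≈ 20.4.

20.4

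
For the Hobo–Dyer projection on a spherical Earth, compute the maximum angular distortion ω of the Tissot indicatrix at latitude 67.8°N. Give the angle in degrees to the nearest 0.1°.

78.1°

The Hobo–Dyer projection is cylindrical equal-area with φ₀ = 37.5°. Cylindrical equal-area (φ₀ = 37.5°): h = cos φ / cos 37.5° along meridians, k = cos 37.5° / cos φ along parallels; h·k = 1.
At 67.8°: h = 0.4763, k = 2.100; principal scales a = 2.100, b = 0.4763.
sin(ω/2) = (a − b)/(a + b) = 1.623/2.576 = 0.6302, so ω = 2 arcsin(0.6302) ≈ 78.1°.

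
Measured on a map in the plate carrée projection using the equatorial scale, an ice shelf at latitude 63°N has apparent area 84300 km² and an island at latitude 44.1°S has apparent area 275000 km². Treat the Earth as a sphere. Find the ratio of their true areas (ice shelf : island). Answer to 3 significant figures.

0.194

On the plate carrée, areal scale = h·k = 1 × sec φ, so true area = apparent × cos φ.
True area of ice shelf: 84300 × cos(63°) = 84300 × 0.4540 = 38270 km².
True area of island: 275000 × cos(44.1°) = 275000 × 0.7181 = 197500 km².
Ratio = 38270 / 197500 ≈ 0.194.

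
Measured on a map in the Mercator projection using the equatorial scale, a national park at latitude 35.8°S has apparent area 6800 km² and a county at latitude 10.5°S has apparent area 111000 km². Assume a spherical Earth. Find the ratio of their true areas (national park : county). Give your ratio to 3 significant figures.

On Mercator the areal scale is sec²φ, so true area = apparent × cos²φ.
True area of national park: 6800 × cos²(35.8°) = 6800 × 0.6578 = 4473 km².
True area of county: 111000 × cos²(10.5°) = 111000 × 0.9668 = 107300 km².
Ratio = 4473 / 107300 ≈ 0.0417.

0.0417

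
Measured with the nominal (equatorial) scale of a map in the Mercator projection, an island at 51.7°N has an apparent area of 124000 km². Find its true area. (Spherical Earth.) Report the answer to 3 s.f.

47600 km²

Mercator is conformal, so the point scale is isotropic: h = k = sec φ = 1/cos φ.
Areal scale = k² = sec²φ = 1/cos²(51.7°) = 1/0.6198² = 2.603.
True area = apparent / (areal scale) = 124000 / 2.603 ≈ 47600 km².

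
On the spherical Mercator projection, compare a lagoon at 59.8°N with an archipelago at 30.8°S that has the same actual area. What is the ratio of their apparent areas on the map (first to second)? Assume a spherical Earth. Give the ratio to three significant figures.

2.92

On Mercator, area is exaggerated by sec²φ = 1/cos²φ.
At 59.8°: sec²(59.8°) = 1/0.5030² = 3.952.
At 30.8°: sec²(30.8°) = 1/0.8590² = 1.355.
Ratio = 3.952/1.355 = cos²(30.8°)/cos²(59.8°) ≈ 2.92.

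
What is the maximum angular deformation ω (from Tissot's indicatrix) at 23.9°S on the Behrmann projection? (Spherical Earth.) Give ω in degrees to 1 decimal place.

The Behrmann projection is cylindrical equal-area with φ₀ = 30°. A cylindrical equal-area projection with standard parallel φ₀ has meridian scale h = cos φ / cos φ₀ and parallel scale k = cos φ₀ / cos φ (so areas are preserved, h·k = 1).
At 23.9°: h = 1.056, k = 0.9472; principal scales a = 1.056, b = 0.9472.
sin(ω/2) = (a − b)/(a + b) = 0.1084/2.003 = 0.05414, so ω = 2 arcsin(0.05414) ≈ 6.2°.

6.2°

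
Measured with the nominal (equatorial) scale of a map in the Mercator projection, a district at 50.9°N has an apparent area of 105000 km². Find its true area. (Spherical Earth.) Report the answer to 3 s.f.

Mercator is conformal, so the point scale is isotropic: h = k = sec φ = 1/cos φ.
Areal scale = k² = sec²φ = 1/cos²(50.9°) = 1/0.6307² = 2.514.
True area = apparent / (areal scale) = 105000 / 2.514 ≈ 41800 km².

41800 km²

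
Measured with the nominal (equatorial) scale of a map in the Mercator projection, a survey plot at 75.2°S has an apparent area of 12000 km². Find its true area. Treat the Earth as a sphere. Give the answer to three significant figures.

For Mercator, h = k = sec φ (a conformal cylindrical projection has a single point scale, 1/cos φ).
Areal scale = k² = sec²φ = 1/cos²(75.2°) = 1/0.2554² = 15.33.
True area = apparent / (areal scale) = 12000 / 15.33 ≈ 783 km².

783 km²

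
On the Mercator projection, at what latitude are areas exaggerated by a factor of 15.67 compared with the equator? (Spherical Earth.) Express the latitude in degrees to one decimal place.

75.4°

Mercator areal scale is sec²φ.
sec²φ = 15.67  ⇒  cos²φ = 0.06382  ⇒  cos φ = 0.2526.
φ = arccos(0.2526) ≈ 75.4°.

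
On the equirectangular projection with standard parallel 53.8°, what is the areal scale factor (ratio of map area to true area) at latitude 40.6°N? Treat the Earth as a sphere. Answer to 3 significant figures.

0.778

In the equirectangular projection with standard parallel φ₀ = 53.8° (x = Rλ cos φ₀, y = Rφ), meridians are true-scale (h = 1) and the parallel scale is k = cos φ₀ / cos φ.
Areal scale = h·k = 1 × cos φ₀ / cos φ; at 40.6°, h = 1.000, k = 0.7779, so h·k = 0.7779.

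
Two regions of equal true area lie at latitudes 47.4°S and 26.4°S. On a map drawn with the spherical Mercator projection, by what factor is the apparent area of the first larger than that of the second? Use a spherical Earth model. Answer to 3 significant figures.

1.75

On Mercator, area is exaggerated by sec²φ = 1/cos²φ.
At 47.4°: sec²(47.4°) = 1/0.6769² = 2.183.
At 26.4°: sec²(26.4°) = 1/0.8957² = 1.246.
Ratio = 2.183/1.246 = cos²(26.4°)/cos²(47.4°) ≈ 1.75.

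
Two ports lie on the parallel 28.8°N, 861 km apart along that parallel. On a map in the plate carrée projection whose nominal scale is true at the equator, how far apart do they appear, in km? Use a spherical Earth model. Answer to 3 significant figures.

983 km

Plate carrée maps x = Rλ, y = Rφ. The meridian scale is h = 1 and the parallel scale is k = 1/cos φ = sec φ.
Along the parallel, k = sec 28.8° = 1/0.8763 = 1.141.
Map distance = 861 × 1.141 ≈ 983 km.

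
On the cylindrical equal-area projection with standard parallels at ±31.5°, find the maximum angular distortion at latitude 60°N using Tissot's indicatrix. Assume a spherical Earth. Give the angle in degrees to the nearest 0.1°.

A cylindrical equal-area projection with standard parallel φ₀ has meridian scale h = cos φ / cos φ₀ and parallel scale k = cos φ₀ / cos φ (so areas are preserved, h·k = 1).
At 60°: h = 0.5864, k = 1.705; principal scales a = 1.705, b = 0.5864.
sin(ω/2) = (a − b)/(a + b) = 1.119/2.292 = 0.4882, so ω = 2 arcsin(0.4882) ≈ 58.4°.

58.4°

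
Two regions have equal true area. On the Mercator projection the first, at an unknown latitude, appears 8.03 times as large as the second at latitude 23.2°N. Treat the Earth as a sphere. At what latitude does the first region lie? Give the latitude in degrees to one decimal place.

On Mercator, (apparent₁)/(apparent₂) = sec²φ₁ / sec²φ₂ when true areas are equal.
cos²φ₂ / cos²φ₁ = 8.03  ⇒  cos φ₁ = cos 23.2° / √8.03 = 0.9191/2.834 = 0.3244.
φ₁ = arccos(0.3244) ≈ 71.1°.

71.1°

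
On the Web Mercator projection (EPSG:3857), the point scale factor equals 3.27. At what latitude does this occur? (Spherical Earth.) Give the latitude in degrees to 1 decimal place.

Mercator scale is k = sec φ = 1/cos φ.
1/cos φ = 3.27  ⇒  cos φ = 0.3058  ⇒  φ = arccos(0.3058) ≈ 72.2°.

72.2°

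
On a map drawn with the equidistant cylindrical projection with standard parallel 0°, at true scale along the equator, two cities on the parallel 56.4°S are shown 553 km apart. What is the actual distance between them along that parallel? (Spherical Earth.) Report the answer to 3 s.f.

Plate carrée maps x = Rλ, y = Rφ. The meridian scale is h = 1 and the parallel scale is k = 1/cos φ = sec φ.
Along the parallel at 56.4°, map distances are exaggerated by k = sec 56.4° = 1.807.
True distance = 553 / 1.807 = 553 × cos 56.4° ≈ 306 km.

306 km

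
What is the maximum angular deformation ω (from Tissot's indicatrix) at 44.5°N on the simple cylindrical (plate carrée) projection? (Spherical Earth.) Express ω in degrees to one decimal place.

19.3°

In the plate carrée (x = Rλ, y = Rφ), meridians are true-scale (h = 1) and parallels are stretched by k = sec φ.
At 44.5°: h = 1.000, k = 1.402; principal scales a = 1.402, b = 1.000.
sin(ω/2) = (a − b)/(a + b) = 0.4020/2.402 = 0.1674, so ω = 2 arcsin(0.1674) ≈ 19.3°.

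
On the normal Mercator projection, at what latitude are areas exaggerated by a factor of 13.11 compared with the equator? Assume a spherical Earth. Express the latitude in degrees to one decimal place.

Mercator areal scale is sec²φ.
sec²φ = 13.11  ⇒  cos²φ = 0.07628  ⇒  cos φ = 0.2762.
φ = arccos(0.2762) ≈ 74.0°.

74.0°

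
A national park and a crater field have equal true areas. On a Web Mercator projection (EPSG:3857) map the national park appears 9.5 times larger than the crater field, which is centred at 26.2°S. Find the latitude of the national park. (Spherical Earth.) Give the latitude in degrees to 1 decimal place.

On Mercator, (apparent₁)/(apparent₂) = sec²φ₁ / sec²φ₂ when true areas are equal.
cos²φ₂ / cos²φ₁ = 9.5  ⇒  cos φ₁ = cos 26.2° / √9.5 = 0.8973/3.082 = 0.2911.
φ₁ = arccos(0.2911) ≈ 73.1°.

73.1°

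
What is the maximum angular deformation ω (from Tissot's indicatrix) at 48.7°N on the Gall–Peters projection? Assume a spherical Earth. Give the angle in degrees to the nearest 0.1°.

Gall–Peters is a cylindrical equal-area projection with standard parallels at ±45°. Cylindrical equal-area (φ₀ = 45°): h = cos φ / cos 45° along meridians, k = cos 45° / cos φ along parallels; h·k = 1.
At 48.7°: h = 0.9334, k = 1.071; principal scales a = 1.071, b = 0.9334.
sin(ω/2) = (a − b)/(a + b) = 0.1380/2.005 = 0.06883, so ω = 2 arcsin(0.06883) ≈ 7.9°.

7.9°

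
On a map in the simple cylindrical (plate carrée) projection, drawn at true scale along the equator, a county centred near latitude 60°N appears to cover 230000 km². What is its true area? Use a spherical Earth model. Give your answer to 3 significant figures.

Plate carrée maps x = Rλ, y = Rφ. The meridian scale is h = 1 and the parallel scale is k = 1/cos φ = sec φ.
Areal scale = h·k = 1 × sec φ; at 60°, h = 1.000, k = 2.000, so h·k = 2.000.
True area = apparent / (areal scale) = 230000 / 2.000 ≈ 115000 km².

115000 km²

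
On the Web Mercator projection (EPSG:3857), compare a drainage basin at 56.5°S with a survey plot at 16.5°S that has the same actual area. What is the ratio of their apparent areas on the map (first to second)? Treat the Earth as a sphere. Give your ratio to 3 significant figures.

3.02

On Mercator, area is exaggerated by sec²φ = 1/cos²φ.
At 56.5°: sec²(56.5°) = 1/0.5519² = 3.283.
At 16.5°: sec²(16.5°) = 1/0.9588² = 1.088.
Ratio = 3.283/1.088 = cos²(16.5°)/cos²(56.5°) ≈ 3.02.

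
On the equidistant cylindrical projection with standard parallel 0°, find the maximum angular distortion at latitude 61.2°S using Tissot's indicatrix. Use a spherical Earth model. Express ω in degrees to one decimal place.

40.9°

Plate carrée maps x = Rλ, y = Rφ. The meridian scale is h = 1 and the parallel scale is k = 1/cos φ = sec φ.
At 61.2°: h = 1.000, k = 2.076; principal scales a = 2.076, b = 1.000.
sin(ω/2) = (a − b)/(a + b) = 1.076/3.076 = 0.3498, so ω = 2 arcsin(0.3498) ≈ 40.9°.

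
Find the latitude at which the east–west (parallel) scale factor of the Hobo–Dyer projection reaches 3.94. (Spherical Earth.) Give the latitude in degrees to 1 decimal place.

The Hobo–Dyer projection is cylindrical equal-area with φ₀ = 37.5°. Cylindrical equal-area (φ₀ = 37.5°): h = cos φ / cos 37.5° along meridians, k = cos 37.5° / cos φ along parallels; h·k = 1.
k = cos φ₀ / cos φ = 3.94  ⇒  cos φ = cos 37.5° / 3.94 = 0.2014.
φ = arccos(0.2014) ≈ 78.4°.

78.4°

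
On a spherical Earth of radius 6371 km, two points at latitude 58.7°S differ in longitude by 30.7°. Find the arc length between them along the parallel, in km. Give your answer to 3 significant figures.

1770 km

Arc length along a parallel = R cos φ · Δλ (with Δλ in radians).
= 6371 × cos 58.7° × (30.7° × π/180) = 6371 × 0.5195 × 0.5358 ≈ 1770 km.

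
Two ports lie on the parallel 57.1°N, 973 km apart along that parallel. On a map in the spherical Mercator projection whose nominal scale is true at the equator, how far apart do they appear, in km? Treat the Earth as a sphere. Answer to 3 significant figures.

Mercator is conformal, so the point scale is isotropic: h = k = sec φ = 1/cos φ.
Along the parallel, k = sec 57.1° = 1/0.5432 = 1.841.
Map distance = 973 × 1.841 ≈ 1790 km.

1790 km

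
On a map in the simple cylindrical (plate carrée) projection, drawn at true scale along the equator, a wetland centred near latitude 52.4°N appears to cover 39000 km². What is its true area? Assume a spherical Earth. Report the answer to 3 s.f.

23800 km²

For the equirectangular projection with φ₀ = 0 (plate carrée), h = 1 along meridians and k = sec φ along parallels.
Areal scale = h·k = 1 × sec φ; at 52.4°, h = 1.000, k = 1.639, so h·k = 1.639.
True area = apparent / (areal scale) = 39000 / 1.639 ≈ 23800 km².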